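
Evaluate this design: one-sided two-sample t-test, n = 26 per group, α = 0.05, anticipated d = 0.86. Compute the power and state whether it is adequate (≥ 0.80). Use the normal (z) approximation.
Power ≈ 0.93; the study is adequately powered (power ≥ 0.80)

Power calculation (two-sample t-test, normal approximation):
z_β = d · √(n/2) - z_α
z_β = 0.86 · √(26/2) - 1.645
z_β = 0.86 · 3.606 - 1.645
z_β = 1.456

Power = Φ(z_β) = Φ(1.456) ≈ 0.927

Effect size d = 0.86 is large by Cohen's convention (0.2/0.5/0.8).

Threshold: power ≥ 0.80 is conventionally adequate.
Power ≈ 0.93 → the study is adequately powered (power ≥ 0.80).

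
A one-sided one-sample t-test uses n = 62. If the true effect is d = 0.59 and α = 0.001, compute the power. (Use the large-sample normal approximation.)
Power ≈ 0.94

Power calculation (one-sample t-test, normal approximation):
z_β = d · √n - z_α
z_β = 0.59 · √62 - 3.090
z_β = 0.59 · 7.874 - 3.090
z_β = 1.555

Power = Φ(z_β) = Φ(1.555) ≈ 0.940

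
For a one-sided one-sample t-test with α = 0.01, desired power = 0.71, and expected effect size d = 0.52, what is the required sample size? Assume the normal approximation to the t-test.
n = 31

Sample size formula (one-sample t-test, normal approximation):
n = ((z_α + z_β) / d)²

z_α = 2.326 (for α = 0.01, one-sided)
z_β = 0.553 (for power = 0.71)
d = 0.52

n = ((2.326 + 0.553) / 0.52)²
n = (5.537)²
n ≈ 30.66
Round up to the next whole number: n = 31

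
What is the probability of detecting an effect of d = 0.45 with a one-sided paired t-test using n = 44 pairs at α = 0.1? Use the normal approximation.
Power ≈ 0.96

Power calculation (paired t-test, normal approximation):
z_β = d · √n - z_α
z_β = 0.45 · √44 - 1.282
z_β = 0.45 · 6.633 - 1.282
z_β = 1.703

Power = Φ(z_β) = Φ(1.703) ≈ 0.956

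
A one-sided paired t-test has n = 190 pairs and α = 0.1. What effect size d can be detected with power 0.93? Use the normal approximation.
d ≈ 0.20

Minimum detectable effect (paired t-test, normal approximation):
d = (z_α + z_β) / √n
d = (1.282 + 1.476) / √190
d = 2.757 / 13.784
d ≈ 0.20

By Cohen's convention (0.2 small / 0.5 medium / 0.8 large): small effect.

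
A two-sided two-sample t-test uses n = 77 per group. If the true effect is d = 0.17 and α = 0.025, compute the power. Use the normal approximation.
Power ≈ 0.12

Power calculation (two-sample t-test, normal approximation):
z_β = d · √(n/2) - z_{α/2}
z_β = 0.17 · √(77/2) - 2.241
z_β = 0.17 · 6.205 - 2.241
z_β = -1.187

Power = Φ(z_β) = Φ(-1.187) ≈ 0.118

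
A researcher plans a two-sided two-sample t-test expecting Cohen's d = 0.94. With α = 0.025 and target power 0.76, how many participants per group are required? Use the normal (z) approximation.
n = 20 per group

Sample size formula (two-sample t-test, normal approximation):
n = 2 · ((z_{α/2} + z_β) / d)²

z_{α/2} = 2.241 (for α = 0.025, two-sided)
z_β = 0.706 (for power = 0.76)
d = 0.94

n = 2 · ((2.241 + 0.706) / 0.94)²
n = 2 · (3.135)²
n ≈ 19.66
Round up to the next whole number: n = 20 per group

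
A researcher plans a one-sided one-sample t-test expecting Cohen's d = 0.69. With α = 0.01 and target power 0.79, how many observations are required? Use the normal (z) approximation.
n = 21

Sample size formula (one-sample t-test, normal approximation):
n = ((z_α + z_β) / d)²

z_α = 2.326 (for α = 0.01, one-sided)
z_β = 0.806 (for power = 0.79)
d = 0.69

n = ((2.326 + 0.806) / 0.69)²
n = (4.539)²
n ≈ 20.60
Round up to the next whole number: n = 21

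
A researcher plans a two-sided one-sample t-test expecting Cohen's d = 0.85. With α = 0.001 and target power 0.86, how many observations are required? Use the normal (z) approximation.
n = 27

Sample size formula (one-sample t-test, normal approximation):
n = ((z_{α/2} + z_β) / d)²

z_{α/2} = 3.291 (for α = 0.001, two-sided)
z_β = 1.080 (for power = 0.86)
d = 0.85

n = ((3.291 + 1.080) / 0.85)²
n = (5.142)²
n ≈ 26.44
Round up to the next whole number: n = 27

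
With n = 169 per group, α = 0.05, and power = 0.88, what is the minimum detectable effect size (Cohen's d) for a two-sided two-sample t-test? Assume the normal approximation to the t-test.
d ≈ 0.34

Minimum detectable effect (two-sample t-test, normal approximation):
d = (z_{α/2} + z_β) / √(n/2)
d = (1.960 + 1.175) / √(169/2)
d = 3.135 / 9.192
d ≈ 0.34

By Cohen's convention (0.2 small / 0.5 medium / 0.8 large): small effect.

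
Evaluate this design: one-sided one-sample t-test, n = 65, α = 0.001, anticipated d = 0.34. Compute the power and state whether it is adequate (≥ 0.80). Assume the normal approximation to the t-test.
Power ≈ 0.36; the study is underpowered (power < 0.80)

Power calculation (one-sample t-test, normal approximation):
z_β = d · √n - z_α
z_β = 0.34 · √65 - 3.090
z_β = 0.34 · 8.062 - 3.090
z_β = -0.349

Power = Φ(z_β) = Φ(-0.349) ≈ 0.364

Effect size d = 0.34 is small by Cohen's convention (0.2/0.5/0.8).

Threshold: power ≥ 0.80 is conventionally adequate.
Power ≈ 0.36 → the study is underpowered (power < 0.80).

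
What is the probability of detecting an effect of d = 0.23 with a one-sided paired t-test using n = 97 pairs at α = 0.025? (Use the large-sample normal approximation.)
Power ≈ 0.62

Power calculation (paired t-test, normal approximation):
z_β = d · √n - z_α
z_β = 0.23 · √97 - 1.960
z_β = 0.23 · 9.849 - 1.960
z_β = 0.305

Power = Φ(z_β) = Φ(0.305) ≈ 0.620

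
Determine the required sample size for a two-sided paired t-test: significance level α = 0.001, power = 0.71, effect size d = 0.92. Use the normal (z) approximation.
n = 18 pairs

Sample size formula (paired t-test, normal approximation):
n = ((z_{α/2} + z_β) / d)²

z_{α/2} = 3.291 (for α = 0.001, two-sided)
z_β = 0.553 (for power = 0.71)
d = 0.92

n = ((3.291 + 0.553) / 0.92)²
n = (4.178)²
n ≈ 17.46
Round up to the next whole number: n = 18 pairs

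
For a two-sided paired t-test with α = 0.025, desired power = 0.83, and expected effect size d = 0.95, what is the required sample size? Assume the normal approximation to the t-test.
n = 12 pairs

Sample size formula (paired t-test, normal approximation):
n = ((z_{α/2} + z_β) / d)²

z_{α/2} = 2.241 (for α = 0.025, two-sided)
z_β = 0.954 (for power = 0.83)
d = 0.95

n = ((2.241 + 0.954) / 0.95)²
n = (3.363)²
n ≈ 11.31
Round up to the next whole number: n = 12 pairs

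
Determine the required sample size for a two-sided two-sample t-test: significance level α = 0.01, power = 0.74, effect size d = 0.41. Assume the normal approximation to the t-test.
n = 124 per group

Sample size formula (two-sample t-test, normal approximation):
n = 2 · ((z_{α/2} + z_β) / d)²

z_{α/2} = 2.576 (for α = 0.01, two-sided)
z_β = 0.643 (for power = 0.74)
d = 0.41

n = 2 · ((2.576 + 0.643) / 0.41)²
n = 2 · (7.851)²
n ≈ 123.28
Round up to the next whole number: n = 124 per group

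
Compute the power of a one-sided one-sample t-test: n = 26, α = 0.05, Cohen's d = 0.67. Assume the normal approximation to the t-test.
Power ≈ 0.96

Power calculation (one-sample t-test, normal approximation):
z_β = d · √n - z_α
z_β = 0.67 · √26 - 1.645
z_β = 0.67 · 5.099 - 1.645
z_β = 1.771

Power = Φ(z_β) = Φ(1.771) ≈ 0.962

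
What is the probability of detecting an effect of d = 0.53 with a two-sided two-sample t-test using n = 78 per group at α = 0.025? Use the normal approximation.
Power ≈ 0.86

Power calculation (two-sample t-test, normal approximation):
z_β = d · √(n/2) - z_{α/2}
z_β = 0.53 · √(78/2) - 2.241
z_β = 0.53 · 6.245 - 2.241
z_β = 1.068

Power = Φ(z_β) = Φ(1.068) ≈ 0.857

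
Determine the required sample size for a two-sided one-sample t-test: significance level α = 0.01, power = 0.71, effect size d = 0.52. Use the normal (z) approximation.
n = 37

Sample size formula (one-sample t-test, normal approximation):
n = ((z_{α/2} + z_β) / d)²

z_{α/2} = 2.576 (for α = 0.01, two-sided)
z_β = 0.553 (for power = 0.71)
d = 0.52

n = ((2.576 + 0.553) / 0.52)²
n = (6.017)²
n ≈ 36.20
Round up to the next whole number: n = 37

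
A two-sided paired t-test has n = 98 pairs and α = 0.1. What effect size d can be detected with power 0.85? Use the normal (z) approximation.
d ≈ 0.27

Minimum detectable effect (paired t-test, normal approximation):
d = (z_{α/2} + z_β) / √n
d = (1.645 + 1.036) / √98
d = 2.681 / 9.899
d ≈ 0.27

By Cohen's convention (0.2 small / 0.5 medium / 0.8 large): small effect.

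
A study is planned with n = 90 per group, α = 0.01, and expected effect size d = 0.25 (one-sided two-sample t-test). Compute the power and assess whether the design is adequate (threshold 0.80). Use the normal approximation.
Power ≈ 0.26; the study is underpowered (power < 0.80)

Power calculation (two-sample t-test, normal approximation):
z_β = d · √(n/2) - z_α
z_β = 0.25 · √(90/2) - 2.326
z_β = 0.25 · 6.708 - 2.326
z_β = -0.649

Power = Φ(z_β) = Φ(-0.649) ≈ 0.258

Effect size d = 0.25 is small by Cohen's convention (0.2/0.5/0.8).

Threshold: power ≥ 0.80 is conventionally adequate.
Power ≈ 0.26 → the study is underpowered (power < 0.80).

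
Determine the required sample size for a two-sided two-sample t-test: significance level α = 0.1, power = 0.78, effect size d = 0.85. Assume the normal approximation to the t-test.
n = 17 per group

Sample size formula (two-sample t-test, normal approximation):
n = 2 · ((z_{α/2} + z_β) / d)²

z_{α/2} = 1.645 (for α = 0.1, two-sided)
z_β = 0.772 (for power = 0.78)
d = 0.85

n = 2 · ((1.645 + 0.772) / 0.85)²
n = 2 · (2.844)²
n ≈ 16.18
Round up to the next whole number: n = 17 per group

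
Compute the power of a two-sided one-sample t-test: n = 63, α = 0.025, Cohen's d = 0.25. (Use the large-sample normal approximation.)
Power ≈ 0.40

Power calculation (one-sample t-test, normal approximation):
z_β = d · √n - z_{α/2}
z_β = 0.25 · √63 - 2.241
z_β = 0.25 · 7.937 - 2.241
z_β = -0.257

Power = Φ(z_β) = Φ(-0.257) ≈ 0.399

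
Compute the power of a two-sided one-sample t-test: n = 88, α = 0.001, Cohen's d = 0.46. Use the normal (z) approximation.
Power ≈ 0.85

Power calculation (one-sample t-test, normal approximation):
z_β = d · √n - z_{α/2}
z_β = 0.46 · √88 - 3.291
z_β = 0.46 · 9.381 - 3.291
z_β = 1.025

Power = Φ(z_β) = Φ(1.025) ≈ 0.847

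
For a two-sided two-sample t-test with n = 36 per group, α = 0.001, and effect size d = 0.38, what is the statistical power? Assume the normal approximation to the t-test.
Power ≈ 0.05

Power calculation (two-sample t-test, normal approximation):
z_β = d · √(n/2) - z_{α/2}
z_β = 0.38 · √(36/2) - 3.291
z_β = 0.38 · 4.243 - 3.291
z_β = -1.678

Power = Φ(z_β) = Φ(-1.678) ≈ 0.047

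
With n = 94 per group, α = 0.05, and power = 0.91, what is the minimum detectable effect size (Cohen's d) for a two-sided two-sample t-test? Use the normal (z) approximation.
d ≈ 0.48

Minimum detectable effect (two-sample t-test, normal approximation):
d = (z_{α/2} + z_β) / √(n/2)
d = (1.960 + 1.341) / √(94/2)
d = 3.301 / 6.856
d ≈ 0.48

By Cohen's convention (0.2 small / 0.5 medium / 0.8 large): small effect.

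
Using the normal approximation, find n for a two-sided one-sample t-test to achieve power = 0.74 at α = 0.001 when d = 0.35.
n = 127

Sample size formula (one-sample t-test, normal approximation):
n = ((z_{α/2} + z_β) / d)²

z_{α/2} = 3.291 (for α = 0.001, two-sided)
z_β = 0.643 (for power = 0.74)
d = 0.35

n = ((3.291 + 0.643) / 0.35)²
n = (11.240)²
n ≈ 126.34
Round up to the next whole number: n = 127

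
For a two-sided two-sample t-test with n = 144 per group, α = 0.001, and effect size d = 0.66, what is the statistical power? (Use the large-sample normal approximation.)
Power ≈ 0.99

Power calculation (two-sample t-test, normal approximation):
z_β = d · √(n/2) - z_{α/2}
z_β = 0.66 · √(144/2) - 3.291
z_β = 0.66 · 8.485 - 3.291
z_β = 2.310

Power = Φ(z_β) = Φ(2.310) ≈ 0.990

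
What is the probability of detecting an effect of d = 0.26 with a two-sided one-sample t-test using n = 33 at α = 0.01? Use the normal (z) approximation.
Power ≈ 0.14

Power calculation (one-sample t-test, normal approximation):
z_β = d · √n - z_{α/2}
z_β = 0.26 · √33 - 2.576
z_β = 0.26 · 5.745 - 2.576
z_β = -1.082

Power = Φ(z_β) = Φ(-1.082) ≈ 0.140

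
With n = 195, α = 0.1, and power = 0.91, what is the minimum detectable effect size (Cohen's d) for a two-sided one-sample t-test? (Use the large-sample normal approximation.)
d ≈ 0.21

Minimum detectable effect (one-sample t-test, normal approximation):
d = (z_{α/2} + z_β) / √n
d = (1.645 + 1.341) / √195
d = 2.986 / 13.964
d ≈ 0.21

By Cohen's convention (0.2 small / 0.5 medium / 0.8 large): small effect.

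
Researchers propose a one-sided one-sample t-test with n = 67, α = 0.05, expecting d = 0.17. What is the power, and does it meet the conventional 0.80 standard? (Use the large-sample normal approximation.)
Power ≈ 0.40; the study is underpowered (power < 0.80)

Power calculation (one-sample t-test, normal approximation):
z_β = d · √n - z_α
z_β = 0.17 · √67 - 1.645
z_β = 0.17 · 8.185 - 1.645
z_β = -0.253

Power = Φ(z_β) = Φ(-0.253) ≈ 0.400

Effect size d = 0.17 is very small by Cohen's convention (0.2/0.5/0.8).

Threshold: power ≥ 0.80 is conventionally adequate.
Power ≈ 0.40 → the study is underpowered (power < 0.80).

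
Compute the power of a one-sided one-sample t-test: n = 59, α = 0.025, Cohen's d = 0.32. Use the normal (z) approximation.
Power ≈ 0.69

Power calculation (one-sample t-test, normal approximation):
z_β = d · √n - z_α
z_β = 0.32 · √59 - 1.960
z_β = 0.32 · 7.681 - 1.960
z_β = 0.498

Power = Φ(z_β) = Φ(0.498) ≈ 0.691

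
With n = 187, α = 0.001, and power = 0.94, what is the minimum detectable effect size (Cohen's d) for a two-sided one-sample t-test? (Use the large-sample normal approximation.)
d ≈ 0.35

Minimum detectable effect (one-sample t-test, normal approximation):
d = (z_{α/2} + z_β) / √n
d = (3.291 + 1.555) / √187
d = 4.845 / 13.675
d ≈ 0.35

By Cohen's convention (0.2 small / 0.5 medium / 0.8 large): small effect.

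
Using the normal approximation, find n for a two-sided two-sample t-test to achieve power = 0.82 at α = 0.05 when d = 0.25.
n = 265 per group

Sample size formula (two-sample t-test, normal approximation):
n = 2 · ((z_{α/2} + z_β) / d)²

z_{α/2} = 1.960 (for α = 0.05, two-sided)
z_β = 0.915 (for power = 0.82)
d = 0.25

n = 2 · ((1.960 + 0.915) / 0.25)²
n = 2 · (11.500)²
n ≈ 264.50
Round up to the next whole number: n = 265 per group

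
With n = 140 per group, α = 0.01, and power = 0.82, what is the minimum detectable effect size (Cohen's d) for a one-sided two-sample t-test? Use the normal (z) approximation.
d ≈ 0.39

Minimum detectable effect (two-sample t-test, normal approximation):
d = (z_α + z_β) / √(n/2)
d = (2.326 + 0.915) / √(140/2)
d = 3.242 / 8.367
d ≈ 0.39

By Cohen's convention (0.2 small / 0.5 medium / 0.8 large): small effect.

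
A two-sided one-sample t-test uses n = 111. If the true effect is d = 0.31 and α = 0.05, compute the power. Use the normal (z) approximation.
Power ≈ 0.90

Power calculation (one-sample t-test, normal approximation):
z_β = d · √n - z_{α/2}
z_β = 0.31 · √111 - 1.960
z_β = 0.31 · 10.536 - 1.960
z_β = 1.306

Power = Φ(z_β) = Φ(1.306) ≈ 0.904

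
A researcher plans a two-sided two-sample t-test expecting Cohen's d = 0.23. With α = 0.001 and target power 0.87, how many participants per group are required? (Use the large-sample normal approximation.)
n = 738 per group

Sample size formula (two-sample t-test, normal approximation):
n = 2 · ((z_{α/2} + z_β) / d)²

z_{α/2} = 3.291 (for α = 0.001, two-sided)
z_β = 1.126 (for power = 0.87)
d = 0.23

n = 2 · ((3.291 + 1.126) / 0.23)²
n = 2 · (19.204)²
n ≈ 737.59
Round up to the next whole number: n = 738 per group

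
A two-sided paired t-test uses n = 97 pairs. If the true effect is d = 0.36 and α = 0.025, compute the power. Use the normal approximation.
Power ≈ 0.90

Power calculation (paired t-test, normal approximation):
z_β = d · √n - z_{α/2}
z_β = 0.36 · √97 - 2.241
z_β = 0.36 · 9.849 - 2.241
z_β = 1.304

Power = Φ(z_β) = Φ(1.304) ≈ 0.904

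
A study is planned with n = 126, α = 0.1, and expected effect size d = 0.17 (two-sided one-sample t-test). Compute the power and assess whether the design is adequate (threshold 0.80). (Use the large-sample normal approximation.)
Power ≈ 0.60; the study is underpowered (power < 0.80)

Power calculation (one-sample t-test, normal approximation):
z_β = d · √n - z_{α/2}
z_β = 0.17 · √126 - 1.645
z_β = 0.17 · 11.225 - 1.645
z_β = 0.263

Power = Φ(z_β) = Φ(0.263) ≈ 0.604

Effect size d = 0.17 is very small by Cohen's convention (0.2/0.5/0.8).

Threshold: power ≥ 0.80 is conventionally adequate.
Power ≈ 0.60 → the study is underpowered (power < 0.80).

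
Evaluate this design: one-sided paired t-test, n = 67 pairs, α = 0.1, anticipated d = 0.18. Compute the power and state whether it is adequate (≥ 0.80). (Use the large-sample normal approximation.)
Power ≈ 0.58; the study is underpowered (power < 0.80)

Power calculation (paired t-test, normal approximation):
z_β = d · √n - z_α
z_β = 0.18 · √67 - 1.282
z_β = 0.18 · 8.185 - 1.282
z_β = 0.192

Power = Φ(z_β) = Φ(0.192) ≈ 0.576

Effect size d = 0.18 is very small by Cohen's convention (0.2/0.5/0.8).

Threshold: power ≥ 0.80 is conventionally adequate.
Power ≈ 0.58 → the study is underpowered (power < 0.80).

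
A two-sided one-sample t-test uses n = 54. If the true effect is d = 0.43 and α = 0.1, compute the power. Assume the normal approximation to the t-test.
Power ≈ 0.94

Power calculation (one-sample t-test, normal approximation):
z_β = d · √n - z_{α/2}
z_β = 0.43 · √54 - 1.645
z_β = 0.43 · 7.348 - 1.645
z_β = 1.515

Power = Φ(z_β) = Φ(1.515) ≈ 0.935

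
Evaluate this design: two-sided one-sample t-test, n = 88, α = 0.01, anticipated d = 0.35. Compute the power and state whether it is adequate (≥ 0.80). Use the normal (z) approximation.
Power ≈ 0.76; the study is underpowered (power < 0.80)

Power calculation (one-sample t-test, normal approximation):
z_β = d · √n - z_{α/2}
z_β = 0.35 · √88 - 2.576
z_β = 0.35 · 9.381 - 2.576
z_β = 0.707

Power = Φ(z_β) = Φ(0.707) ≈ 0.760

Effect size d = 0.35 is small by Cohen's convention (0.2/0.5/0.8).

Threshold: power ≥ 0.80 is conventionally adequate.
Power ≈ 0.76 → the study is underpowered (power < 0.80).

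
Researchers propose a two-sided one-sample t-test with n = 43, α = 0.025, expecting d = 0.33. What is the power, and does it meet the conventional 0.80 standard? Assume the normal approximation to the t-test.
Power ≈ 0.47; the study is underpowered (power < 0.80)

Power calculation (one-sample t-test, normal approximation):
z_β = d · √n - z_{α/2}
z_β = 0.33 · √43 - 2.241
z_β = 0.33 · 6.557 - 2.241
z_β = -0.077

Power = Φ(z_β) = Φ(-0.077) ≈ 0.469

Effect size d = 0.33 is small by Cohen's convention (0.2/0.5/0.8).

Threshold: power ≥ 0.80 is conventionally adequate.
Power ≈ 0.47 → the study is underpowered (power < 0.80).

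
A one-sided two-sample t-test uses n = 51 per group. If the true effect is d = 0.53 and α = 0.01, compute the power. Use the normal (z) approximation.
Power ≈ 0.64

Power calculation (two-sample t-test, normal approximation):
z_β = d · √(n/2) - z_α
z_β = 0.53 · √(51/2) - 2.326
z_β = 0.53 · 5.050 - 2.326
z_β = 0.350

Power = Φ(z_β) = Φ(0.350) ≈ 0.637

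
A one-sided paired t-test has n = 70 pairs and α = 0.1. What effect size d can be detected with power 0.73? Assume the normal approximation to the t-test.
d ≈ 0.23

Minimum detectable effect (paired t-test, normal approximation):
d = (z_α + z_β) / √n
d = (1.282 + 0.613) / √70
d = 1.894 / 8.367
d ≈ 0.23

By Cohen's convention (0.2 small / 0.5 medium / 0.8 large): small effect.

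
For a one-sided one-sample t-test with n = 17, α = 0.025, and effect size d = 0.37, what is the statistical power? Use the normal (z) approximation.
Power ≈ 0.33

Power calculation (one-sample t-test, normal approximation):
z_β = d · √n - z_α
z_β = 0.37 · √17 - 1.960
z_β = 0.37 · 4.123 - 1.960
z_β = -0.434

Power = Φ(z_β) = Φ(-0.434) ≈ 0.332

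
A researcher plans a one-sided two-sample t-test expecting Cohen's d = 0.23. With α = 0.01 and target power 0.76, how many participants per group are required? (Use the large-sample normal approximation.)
n = 348 per group

Sample size formula (two-sample t-test, normal approximation):
n = 2 · ((z_α + z_β) / d)²

z_α = 2.326 (for α = 0.01, one-sided)
z_β = 0.706 (for power = 0.76)
d = 0.23

n = 2 · ((2.326 + 0.706) / 0.23)²
n = 2 · (13.183)²
n ≈ 347.58
Round up to the next whole number: n = 348 per group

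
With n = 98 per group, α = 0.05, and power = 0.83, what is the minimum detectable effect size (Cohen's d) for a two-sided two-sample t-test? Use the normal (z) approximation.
d ≈ 0.42

Minimum detectable effect (two-sample t-test, normal approximation):
d = (z_{α/2} + z_β) / √(n/2)
d = (1.960 + 0.954) / √(98/2)
d = 2.914 / 7.000
d ≈ 0.42

By Cohen's convention (0.2 small / 0.5 medium / 0.8 large): small effect.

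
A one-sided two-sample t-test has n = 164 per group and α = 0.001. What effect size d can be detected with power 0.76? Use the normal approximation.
d ≈ 0.42

Minimum detectable effect (two-sample t-test, normal approximation):
d = (z_α + z_β) / √(n/2)
d = (3.090 + 0.706) / √(164/2)
d = 3.797 / 9.055
d ≈ 0.42

By Cohen's convention (0.2 small / 0.5 medium / 0.8 large): small effect.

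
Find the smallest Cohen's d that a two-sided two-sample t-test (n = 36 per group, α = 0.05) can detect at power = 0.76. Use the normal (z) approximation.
d ≈ 0.63

Minimum detectable effect (two-sample t-test, normal approximation):
d = (z_{α/2} + z_β) / √(n/2)
d = (1.960 + 0.706) / √(36/2)
d = 2.666 / 4.243
d ≈ 0.63

By Cohen's convention (0.2 small / 0.5 medium / 0.8 large): medium effect.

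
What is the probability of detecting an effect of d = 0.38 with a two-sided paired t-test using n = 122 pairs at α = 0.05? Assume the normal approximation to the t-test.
Power ≈ 0.99

Power calculation (paired t-test, normal approximation):
z_β = d · √n - z_{α/2}
z_β = 0.38 · √122 - 1.960
z_β = 0.38 · 11.045 - 1.960
z_β = 2.237

Power = Φ(z_β) = Φ(2.237) ≈ 0.987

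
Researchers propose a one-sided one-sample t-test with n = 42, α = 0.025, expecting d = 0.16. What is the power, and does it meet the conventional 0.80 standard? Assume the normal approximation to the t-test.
Power ≈ 0.18; the study is underpowered (power < 0.80)

Power calculation (one-sample t-test, normal approximation):
z_β = d · √n - z_α
z_β = 0.16 · √42 - 1.960
z_β = 0.16 · 6.481 - 1.960
z_β = -0.923

Power = Φ(z_β) = Φ(-0.923) ≈ 0.178

Effect size d = 0.16 is very small by Cohen's convention (0.2/0.5/0.8).

Threshold: power ≥ 0.80 is conventionally adequate.
Power ≈ 0.18 → the study is underpowered (power < 0.80).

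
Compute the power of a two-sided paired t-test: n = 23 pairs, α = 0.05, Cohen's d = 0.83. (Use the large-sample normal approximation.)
Power ≈ 0.98

Power calculation (paired t-test, normal approximation):
z_β = d · √n - z_{α/2}
z_β = 0.83 · √23 - 1.960
z_β = 0.83 · 4.796 - 1.960
z_β = 2.021

Power = Φ(z_β) = Φ(2.021) ≈ 0.978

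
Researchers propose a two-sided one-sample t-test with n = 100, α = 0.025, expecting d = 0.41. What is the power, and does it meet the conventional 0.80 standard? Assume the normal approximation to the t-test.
Power ≈ 0.97; the study is adequately powered (power ≥ 0.80)

Power calculation (one-sample t-test, normal approximation):
z_β = d · √n - z_{α/2}
z_β = 0.41 · √100 - 2.241
z_β = 0.41 · 10.000 - 2.241
z_β = 1.859

Power = Φ(z_β) = Φ(1.859) ≈ 0.968

Effect size d = 0.41 is small by Cohen's convention (0.2/0.5/0.8).

Threshold: power ≥ 0.80 is conventionally adequate.
Power ≈ 0.97 → the study is adequately powered (power ≥ 0.80).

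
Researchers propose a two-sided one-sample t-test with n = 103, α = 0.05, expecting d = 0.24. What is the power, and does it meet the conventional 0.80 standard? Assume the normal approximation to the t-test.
Power ≈ 0.68; the study is underpowered (power < 0.80)

Power calculation (one-sample t-test, normal approximation):
z_β = d · √n - z_{α/2}
z_β = 0.24 · √103 - 1.960
z_β = 0.24 · 10.149 - 1.960
z_β = 0.476

Power = Φ(z_β) = Φ(0.476) ≈ 0.683

Effect size d = 0.24 is small by Cohen's convention (0.2/0.5/0.8).

Threshold: power ≥ 0.80 is conventionally adequate.
Power ≈ 0.68 → the study is underpowered (power < 0.80).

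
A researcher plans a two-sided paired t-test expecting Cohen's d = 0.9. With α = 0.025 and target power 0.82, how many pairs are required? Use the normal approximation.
n = 13 pairs

Sample size formula (paired t-test, normal approximation):
n = ((z_{α/2} + z_β) / d)²

z_{α/2} = 2.241 (for α = 0.025, two-sided)
z_β = 0.915 (for power = 0.82)
d = 0.9

n = ((2.241 + 0.915) / 0.9)²
n = (3.507)²
n ≈ 12.30
Round up to the next whole number: n = 13 pairs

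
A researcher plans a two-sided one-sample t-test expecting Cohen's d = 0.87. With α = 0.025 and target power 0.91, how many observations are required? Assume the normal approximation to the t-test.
n = 17

Sample size formula (one-sample t-test, normal approximation):
n = ((z_{α/2} + z_β) / d)²

z_{α/2} = 2.241 (for α = 0.025, two-sided)
z_β = 1.341 (for power = 0.91)
d = 0.87

n = ((2.241 + 1.341) / 0.87)²
n = (4.117)²
n ≈ 16.95
Round up to the next whole number: n = 17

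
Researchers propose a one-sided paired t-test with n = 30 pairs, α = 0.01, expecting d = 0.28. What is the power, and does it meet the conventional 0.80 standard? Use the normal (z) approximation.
Power ≈ 0.21; the study is underpowered (power < 0.80)

Power calculation (paired t-test, normal approximation):
z_β = d · √n - z_α
z_β = 0.28 · √30 - 2.326
z_β = 0.28 · 5.477 - 2.326
z_β = -0.793

Power = Φ(z_β) = Φ(-0.793) ≈ 0.214

Effect size d = 0.28 is small by Cohen's convention (0.2/0.5/0.8).

Threshold: power ≥ 0.80 is conventionally adequate.
Power ≈ 0.21 → the study is underpowered (power < 0.80).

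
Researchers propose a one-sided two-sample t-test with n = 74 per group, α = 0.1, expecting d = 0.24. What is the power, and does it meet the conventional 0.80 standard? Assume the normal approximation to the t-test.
Power ≈ 0.57; the study is underpowered (power < 0.80)

Power calculation (two-sample t-test, normal approximation):
z_β = d · √(n/2) - z_α
z_β = 0.24 · √(74/2) - 1.282
z_β = 0.24 · 6.083 - 1.282
z_β = 0.178

Power = Φ(z_β) = Φ(0.178) ≈ 0.571

Effect size d = 0.24 is small by Cohen's convention (0.2/0.5/0.8).

Threshold: power ≥ 0.80 is conventionally adequate.
Power ≈ 0.57 → the study is underpowered (power < 0.80).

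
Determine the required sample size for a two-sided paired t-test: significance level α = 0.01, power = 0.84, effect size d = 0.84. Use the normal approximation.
n = 19 pairs

Sample size formula (paired t-test, normal approximation):
n = ((z_{α/2} + z_β) / d)²

z_{α/2} = 2.576 (for α = 0.01, two-sided)
z_β = 0.994 (for power = 0.84)
d = 0.84

n = ((2.576 + 0.994) / 0.84)²
n = (4.250)²
n ≈ 18.06
Round up to the next whole number: n = 19 pairs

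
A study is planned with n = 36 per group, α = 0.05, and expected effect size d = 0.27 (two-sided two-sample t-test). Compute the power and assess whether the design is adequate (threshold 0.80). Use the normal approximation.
Power ≈ 0.21; the study is underpowered (power < 0.80)

Power calculation (two-sample t-test, normal approximation):
z_β = d · √(n/2) - z_{α/2}
z_β = 0.27 · √(36/2) - 1.960
z_β = 0.27 · 4.243 - 1.960
z_β = -0.814

Power = Φ(z_β) = Φ(-0.814) ≈ 0.208

Effect size d = 0.27 is small by Cohen's convention (0.2/0.5/0.8).

Threshold: power ≥ 0.80 is conventionally adequate.
Power ≈ 0.21 → the study is underpowered (power < 0.80).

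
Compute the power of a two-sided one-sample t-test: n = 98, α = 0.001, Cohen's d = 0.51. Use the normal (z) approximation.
Power ≈ 0.96

Power calculation (one-sample t-test, normal approximation):
z_β = d · √n - z_{α/2}
z_β = 0.51 · √98 - 3.291
z_β = 0.51 · 9.899 - 3.291
z_β = 1.758

Power = Φ(z_β) = Φ(1.758) ≈ 0.961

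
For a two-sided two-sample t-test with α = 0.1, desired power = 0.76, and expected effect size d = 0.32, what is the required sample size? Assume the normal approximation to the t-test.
n = 108 per group

Sample size formula (two-sample t-test, normal approximation):
n = 2 · ((z_{α/2} + z_β) / d)²

z_{α/2} = 1.645 (for α = 0.1, two-sided)
z_β = 0.706 (for power = 0.76)
d = 0.32

n = 2 · ((1.645 + 0.706) / 0.32)²
n = 2 · (7.347)²
n ≈ 107.96
Round up to the next whole number: n = 108 per group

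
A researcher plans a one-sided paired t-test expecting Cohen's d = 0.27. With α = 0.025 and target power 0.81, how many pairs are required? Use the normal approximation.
n = 111 pairs

Sample size formula (paired t-test, normal approximation):
n = ((z_α + z_β) / d)²

z_α = 1.960 (for α = 0.025, one-sided)
z_β = 0.878 (for power = 0.81)
d = 0.27

n = ((1.960 + 0.878) / 0.27)²
n = (10.511)²
n ≈ 110.48
Round up to the next whole number: n = 111 pairs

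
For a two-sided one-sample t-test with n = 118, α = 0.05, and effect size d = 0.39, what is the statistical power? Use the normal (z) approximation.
Power ≈ 0.99

Power calculation (one-sample t-test, normal approximation):
z_β = d · √n - z_{α/2}
z_β = 0.39 · √118 - 1.960
z_β = 0.39 · 10.863 - 1.960
z_β = 2.277

Power = Φ(z_β) = Φ(2.277) ≈ 0.989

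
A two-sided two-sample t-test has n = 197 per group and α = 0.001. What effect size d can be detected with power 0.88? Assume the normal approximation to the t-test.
d ≈ 0.45

Minimum detectable effect (two-sample t-test, normal approximation):
d = (z_{α/2} + z_β) / √(n/2)
d = (3.291 + 1.175) / √(197/2)
d = 4.466 / 9.925
d ≈ 0.45

By Cohen's convention (0.2 small / 0.5 medium / 0.8 large): small effect.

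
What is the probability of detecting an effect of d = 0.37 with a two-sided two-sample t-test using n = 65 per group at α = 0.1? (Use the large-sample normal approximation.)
Power ≈ 0.68

Power calculation (two-sample t-test, normal approximation):
z_β = d · √(n/2) - z_{α/2}
z_β = 0.37 · √(65/2) - 1.645
z_β = 0.37 · 5.701 - 1.645
z_β = 0.464

Power = Φ(z_β) = Φ(0.464) ≈ 0.679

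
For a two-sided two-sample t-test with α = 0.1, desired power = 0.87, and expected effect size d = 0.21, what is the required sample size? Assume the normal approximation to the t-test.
n = 349 per group

Sample size formula (two-sample t-test, normal approximation):
n = 2 · ((z_{α/2} + z_β) / d)²

z_{α/2} = 1.645 (for α = 0.1, two-sided)
z_β = 1.126 (for power = 0.87)
d = 0.21

n = 2 · ((1.645 + 1.126) / 0.21)²
n = 2 · (13.195)²
n ≈ 348.22
Round up to the next whole number: n = 349 per group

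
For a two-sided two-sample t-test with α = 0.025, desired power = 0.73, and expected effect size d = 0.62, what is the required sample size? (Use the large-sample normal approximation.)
n = 43 per group

Sample size formula (two-sample t-test, normal approximation):
n = 2 · ((z_{α/2} + z_β) / d)²

z_{α/2} = 2.241 (for α = 0.025, two-sided)
z_β = 0.613 (for power = 0.73)
d = 0.62

n = 2 · ((2.241 + 0.613) / 0.62)²
n = 2 · (4.603)²
n ≈ 42.38
Round up to the next whole number: n = 43 per group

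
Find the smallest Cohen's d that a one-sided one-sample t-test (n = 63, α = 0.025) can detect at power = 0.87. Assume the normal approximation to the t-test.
d ≈ 0.39

Minimum detectable effect (one-sample t-test, normal approximation):
d = (z_α + z_β) / √n
d = (1.960 + 1.126) / √63
d = 3.086 / 7.937
d ≈ 0.39

By Cohen's convention (0.2 small / 0.5 medium / 0.8 large): small effect.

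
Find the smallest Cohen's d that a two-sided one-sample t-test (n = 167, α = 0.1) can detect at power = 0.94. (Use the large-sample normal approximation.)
d ≈ 0.25

Minimum detectable effect (one-sample t-test, normal approximation):
d = (z_{α/2} + z_β) / √n
d = (1.645 + 1.555) / √167
d = 3.200 / 12.923
d ≈ 0.25

By Cohen's convention (0.2 small / 0.5 medium / 0.8 large): small effect.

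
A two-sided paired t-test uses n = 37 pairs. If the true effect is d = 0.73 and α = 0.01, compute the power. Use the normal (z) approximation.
Power ≈ 0.97

Power calculation (paired t-test, normal approximation):
z_β = d · √n - z_{α/2}
z_β = 0.73 · √37 - 2.576
z_β = 0.73 · 6.083 - 2.576
z_β = 1.865

Power = Φ(z_β) = Φ(1.865) ≈ 0.969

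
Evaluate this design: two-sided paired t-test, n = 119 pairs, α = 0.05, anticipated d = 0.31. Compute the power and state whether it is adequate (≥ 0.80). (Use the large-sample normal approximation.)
Power ≈ 0.92; the study is adequately powered (power ≥ 0.80)

Power calculation (paired t-test, normal approximation):
z_β = d · √n - z_{α/2}
z_β = 0.31 · √119 - 1.960
z_β = 0.31 · 10.909 - 1.960
z_β = 1.422

Power = Φ(z_β) = Φ(1.422) ≈ 0.922

Effect size d = 0.31 is small by Cohen's convention (0.2/0.5/0.8).

Threshold: power ≥ 0.80 is conventionally adequate.
Power ≈ 0.92 → the study is adequately powered (power ≥ 0.80).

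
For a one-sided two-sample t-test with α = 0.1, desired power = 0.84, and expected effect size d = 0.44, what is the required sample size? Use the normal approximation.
n = 54 per group

Sample size formula (two-sample t-test, normal approximation):
n = 2 · ((z_α + z_β) / d)²

z_α = 1.282 (for α = 0.1, one-sided)
z_β = 0.994 (for power = 0.84)
d = 0.44

n = 2 · ((1.282 + 0.994) / 0.44)²
n = 2 · (5.173)²
n ≈ 53.52
Round up to the next whole number: n = 54 per group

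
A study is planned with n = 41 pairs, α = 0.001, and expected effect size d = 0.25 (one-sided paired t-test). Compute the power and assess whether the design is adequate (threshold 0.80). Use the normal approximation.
Power ≈ 0.07; the study is underpowered (power < 0.80)

Power calculation (paired t-test, normal approximation):
z_β = d · √n - z_α
z_β = 0.25 · √41 - 3.090
z_β = 0.25 · 6.403 - 3.090
z_β = -1.489

Power = Φ(z_β) = Φ(-1.489) ≈ 0.068

Effect size d = 0.25 is small by Cohen's convention (0.2/0.5/0.8).

Threshold: power ≥ 0.80 is conventionally adequate.
Power ≈ 0.07 → the study is underpowered (power < 0.80).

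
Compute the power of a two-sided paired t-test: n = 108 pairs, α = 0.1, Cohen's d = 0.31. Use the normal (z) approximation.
Power ≈ 0.94

Power calculation (paired t-test, normal approximation):
z_β = d · √n - z_{α/2}
z_β = 0.31 · √108 - 1.645
z_β = 0.31 · 10.392 - 1.645
z_β = 1.577

Power = Φ(z_β) = Φ(1.577) ≈ 0.943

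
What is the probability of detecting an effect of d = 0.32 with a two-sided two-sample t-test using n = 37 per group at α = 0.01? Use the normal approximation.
Power ≈ 0.12

Power calculation (two-sample t-test, normal approximation):
z_β = d · √(n/2) - z_{α/2}
z_β = 0.32 · √(37/2) - 2.576
z_β = 0.32 · 4.301 - 2.576
z_β = -1.199

Power = Φ(z_β) = Φ(-1.199) ≈ 0.115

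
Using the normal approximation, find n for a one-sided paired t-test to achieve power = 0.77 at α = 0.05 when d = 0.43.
n = 31 pairs

Sample size formula (paired t-test, normal approximation):
n = ((z_α + z_β) / d)²

z_α = 1.645 (for α = 0.05, one-sided)
z_β = 0.739 (for power = 0.77)
d = 0.43

n = ((1.645 + 0.739) / 0.43)²
n = (5.544)²
n ≈ 30.74
Round up to the next whole number: n = 31 pairs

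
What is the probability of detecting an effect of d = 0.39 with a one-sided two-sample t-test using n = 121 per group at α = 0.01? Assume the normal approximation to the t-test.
Power ≈ 0.76

Power calculation (two-sample t-test, normal approximation):
z_β = d · √(n/2) - z_α
z_β = 0.39 · √(121/2) - 2.326
z_β = 0.39 · 7.778 - 2.326
z_β = 0.707

Power = Φ(z_β) = Φ(0.707) ≈ 0.760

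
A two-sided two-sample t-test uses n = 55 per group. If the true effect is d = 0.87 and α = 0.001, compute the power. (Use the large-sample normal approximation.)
Power ≈ 0.90

Power calculation (two-sample t-test, normal approximation):
z_β = d · √(n/2) - z_{α/2}
z_β = 0.87 · √(55/2) - 3.291
z_β = 0.87 · 5.244 - 3.291
z_β = 1.272

Power = Φ(z_β) = Φ(1.272) ≈ 0.898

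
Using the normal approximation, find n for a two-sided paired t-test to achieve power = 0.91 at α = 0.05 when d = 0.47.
n = 50 pairs

Sample size formula (paired t-test, normal approximation):
n = ((z_{α/2} + z_β) / d)²

z_{α/2} = 1.960 (for α = 0.05, two-sided)
z_β = 1.341 (for power = 0.91)
d = 0.47

n = ((1.960 + 1.341) / 0.47)²
n = (7.023)²
n ≈ 49.32
Round up to the next whole number: n = 50 pairs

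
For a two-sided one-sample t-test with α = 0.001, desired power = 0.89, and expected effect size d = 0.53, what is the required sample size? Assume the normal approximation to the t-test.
n = 73

Sample size formula (one-sample t-test, normal approximation):
n = ((z_{α/2} + z_β) / d)²

z_{α/2} = 3.291 (for α = 0.001, two-sided)
z_β = 1.227 (for power = 0.89)
d = 0.53

n = ((3.291 + 1.227) / 0.53)²
n = (8.525)²
n ≈ 72.68
Round up to the next whole number: n = 73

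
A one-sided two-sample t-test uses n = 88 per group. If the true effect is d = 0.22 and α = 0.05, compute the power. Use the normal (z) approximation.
Power ≈ 0.43

Power calculation (two-sample t-test, normal approximation):
z_β = d · √(n/2) - z_α
z_β = 0.22 · √(88/2) - 1.645
z_β = 0.22 · 6.633 - 1.645
z_β = -0.186

Power = Φ(z_β) = Φ(-0.186) ≈ 0.426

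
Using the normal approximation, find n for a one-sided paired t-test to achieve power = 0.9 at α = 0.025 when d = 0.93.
n = 13 pairs

Sample size formula (paired t-test, normal approximation):
n = ((z_α + z_β) / d)²

z_α = 1.960 (for α = 0.025, one-sided)
z_β = 1.282 (for power = 0.9)
d = 0.93

n = ((1.960 + 1.282) / 0.93)²
n = (3.486)²
n ≈ 12.15
Round up to the next whole number: n = 13 pairs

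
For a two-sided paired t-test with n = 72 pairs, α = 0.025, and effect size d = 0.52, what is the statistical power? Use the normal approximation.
Power ≈ 0.99

Power calculation (paired t-test, normal approximation):
z_β = d · √n - z_{α/2}
z_β = 0.52 · √72 - 2.241
z_β = 0.52 · 8.485 - 2.241
z_β = 2.171

Power = Φ(z_β) = Φ(2.171) ≈ 0.985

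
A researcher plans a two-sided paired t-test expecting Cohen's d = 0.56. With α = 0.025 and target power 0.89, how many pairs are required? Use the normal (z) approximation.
n = 39 pairs

Sample size formula (paired t-test, normal approximation):
n = ((z_{α/2} + z_β) / d)²

z_{α/2} = 2.241 (for α = 0.025, two-sided)
z_β = 1.227 (for power = 0.89)
d = 0.56

n = ((2.241 + 1.227) / 0.56)²
n = (6.193)²
n ≈ 38.35
Round up to the next whole number: n = 39 pairs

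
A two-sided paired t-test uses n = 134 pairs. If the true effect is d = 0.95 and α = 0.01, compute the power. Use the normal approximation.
Power ≈ 1.00

Power calculation (paired t-test, normal approximation):
z_β = d · √n - z_{α/2}
z_β = 0.95 · √134 - 2.576
z_β = 0.95 · 11.576 - 2.576
z_β = 8.421

Power = Φ(z_β) = Φ(8.421) ≈ 1.000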